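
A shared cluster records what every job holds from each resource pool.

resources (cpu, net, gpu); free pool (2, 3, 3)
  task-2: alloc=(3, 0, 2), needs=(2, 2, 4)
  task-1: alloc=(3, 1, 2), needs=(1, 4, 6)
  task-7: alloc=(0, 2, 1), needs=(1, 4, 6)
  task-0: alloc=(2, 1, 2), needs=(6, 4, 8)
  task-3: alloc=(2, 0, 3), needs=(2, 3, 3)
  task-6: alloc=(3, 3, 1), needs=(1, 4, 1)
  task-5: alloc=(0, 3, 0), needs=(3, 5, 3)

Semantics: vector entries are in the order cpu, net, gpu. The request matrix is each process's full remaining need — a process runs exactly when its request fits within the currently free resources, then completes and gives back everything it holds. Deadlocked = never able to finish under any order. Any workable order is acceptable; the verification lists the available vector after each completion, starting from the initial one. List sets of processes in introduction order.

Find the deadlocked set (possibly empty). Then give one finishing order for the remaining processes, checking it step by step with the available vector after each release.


Deadlocked: task-1, task-7, task-0, task-6 and task-5.
Key observation: even finishing task-3, task-2 leaves just (7, 3, 8) free — too little net for any of the remaining processes.
One completion order for the rest: task-3, task-2. Check, step by step:
  pool = (2, 3, 3)
  task-3 needs (2, 3, 3) <= (2, 3, 3) -> finishes; pool += (2, 0, 3) = (4, 3, 6)
  task-2 needs (2, 2, 4) <= (4, 3, 6) -> finishes; pool += (3, 0, 2) = (7, 3, 8)
None of the blocked processes ever fits:
  task-1 still needs (1, 4, 6) but only (7, 3, 8) is free — short on net
  task-7 still needs (1, 4, 6) but only (7, 3, 8) is free — short on net
  task-0 still needs (6, 4, 8) but only (7, 3, 8) is free — short on net
  task-6 still needs (1, 4, 1) but only (7, 3, 8) is free — short on net
  task-5 still needs (3, 5, 3) but only (7, 3, 8) is free — short on net


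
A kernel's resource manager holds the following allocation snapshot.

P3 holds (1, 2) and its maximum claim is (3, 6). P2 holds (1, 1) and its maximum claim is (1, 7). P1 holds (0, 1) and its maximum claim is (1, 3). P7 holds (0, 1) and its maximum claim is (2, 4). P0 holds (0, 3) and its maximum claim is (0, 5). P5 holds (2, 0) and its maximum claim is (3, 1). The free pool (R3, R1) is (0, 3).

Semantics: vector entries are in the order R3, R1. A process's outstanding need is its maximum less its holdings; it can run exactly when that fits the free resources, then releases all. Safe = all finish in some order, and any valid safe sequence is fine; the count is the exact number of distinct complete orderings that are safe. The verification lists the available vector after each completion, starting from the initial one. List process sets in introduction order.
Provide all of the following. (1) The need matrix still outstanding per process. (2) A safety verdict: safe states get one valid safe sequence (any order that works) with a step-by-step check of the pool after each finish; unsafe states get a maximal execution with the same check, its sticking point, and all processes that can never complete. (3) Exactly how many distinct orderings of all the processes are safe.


(1) Need matrix, components ordered R3, R1:
  P3: (2, 4)
  P2: (0, 6)
  P1: (1, 2)
  P7: (2, 3)
  P0: (0, 2)
  P5: (1, 1)
(2) SAFE. One safe sequence: P0, P2, P1, P5, P3, P7.
Key observation: reading the order forward, P2 is the first process whose need (0, 6) meets the free pool (0, 6) exactly on a resource it requests.
Verifying each step:
  pool = (0, 3)
  P0: need (0, 2) fits (0, 3); releases (0, 3), pool now (0, 6)
  P2: need (0, 6) fits (0, 6); releases (1, 1), pool now (1, 7)
  P1: need (1, 2) fits (1, 7); releases (0, 1), pool now (1, 8)
  P5: need (1, 1) fits (1, 8); releases (2, 0), pool now (3, 8)
  P3: need (2, 4) fits (3, 8); releases (1, 2), pool now (4, 10)
  P7: need (2, 3) fits (4, 10); releases (0, 1), pool now (4, 11)
(3) Precisely 8 of the possible complete orderings are safe sequences.


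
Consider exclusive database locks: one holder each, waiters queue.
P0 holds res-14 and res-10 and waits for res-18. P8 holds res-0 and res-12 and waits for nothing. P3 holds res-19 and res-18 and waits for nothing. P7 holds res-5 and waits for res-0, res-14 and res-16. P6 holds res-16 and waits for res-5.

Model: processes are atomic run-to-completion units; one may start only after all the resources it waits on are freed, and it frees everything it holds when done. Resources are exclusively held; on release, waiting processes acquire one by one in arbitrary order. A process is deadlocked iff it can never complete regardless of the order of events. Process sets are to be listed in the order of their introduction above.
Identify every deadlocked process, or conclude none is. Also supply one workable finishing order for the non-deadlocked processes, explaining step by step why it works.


The deadlocked set is P7 and P6.
Key observation: the waits loop around P7 -> P6 -> P7 with no way out; no other process is dragged down with it.
A valid finishing order for the others: P3, P0, P8.
Check, step by step:
  P3 waits on nothing -> runs at once and releases res-19 and res-18
  P0 waits on res-18 — all released -> runs and releases res-14 and res-10
  P8 waits on nothing -> runs at once and releases res-0 and res-12


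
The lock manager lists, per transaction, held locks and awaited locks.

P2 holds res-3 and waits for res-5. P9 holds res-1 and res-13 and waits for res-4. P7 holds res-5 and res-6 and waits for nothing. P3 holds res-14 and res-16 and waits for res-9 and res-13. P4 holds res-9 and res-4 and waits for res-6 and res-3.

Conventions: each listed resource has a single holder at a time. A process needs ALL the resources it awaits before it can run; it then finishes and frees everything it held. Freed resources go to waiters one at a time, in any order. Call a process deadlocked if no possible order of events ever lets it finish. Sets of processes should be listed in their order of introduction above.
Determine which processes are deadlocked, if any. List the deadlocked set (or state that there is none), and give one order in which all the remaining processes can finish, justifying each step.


No process is deadlocked.
Key observation: every chain of waits terminates; starting from the processes that wait on nothing, all the rest unlock in turn.
The rest can finish in the order P7, P2, P4, P9, P3.
Walking it through:
  run P7 (it waits on nothing); releases res-5 and res-6
  run P2 (all its waits — res-5 — are resolved); releases res-3
  run P4 (all its waits — res-6 and res-3 — are resolved); releases res-9 and res-4
  run P9 (all its waits — res-4 — are resolved); releases res-1 and res-13
  run P3 (all its waits — res-9 and res-13 — are resolved); releases res-14 and res-16


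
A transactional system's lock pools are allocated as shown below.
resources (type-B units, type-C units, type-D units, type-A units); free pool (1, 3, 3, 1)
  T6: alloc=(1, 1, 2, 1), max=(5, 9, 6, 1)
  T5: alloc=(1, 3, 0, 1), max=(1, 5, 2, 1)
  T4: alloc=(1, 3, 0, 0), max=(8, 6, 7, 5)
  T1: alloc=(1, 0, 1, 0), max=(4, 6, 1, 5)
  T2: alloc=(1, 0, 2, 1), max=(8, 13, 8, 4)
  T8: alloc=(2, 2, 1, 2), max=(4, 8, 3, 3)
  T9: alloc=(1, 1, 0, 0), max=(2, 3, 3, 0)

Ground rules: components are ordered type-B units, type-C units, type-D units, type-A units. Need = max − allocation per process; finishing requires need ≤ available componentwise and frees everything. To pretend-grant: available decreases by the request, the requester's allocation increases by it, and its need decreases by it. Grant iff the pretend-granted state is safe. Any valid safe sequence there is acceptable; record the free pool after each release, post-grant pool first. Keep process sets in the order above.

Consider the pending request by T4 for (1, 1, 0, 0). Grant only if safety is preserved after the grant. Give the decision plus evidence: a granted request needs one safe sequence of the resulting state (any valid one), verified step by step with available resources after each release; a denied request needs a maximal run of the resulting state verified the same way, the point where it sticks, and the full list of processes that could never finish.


GRANT: granting preserves safety; a valid post-grant sequence is T5, T9, T8, T6, T1, T4, T2.
Key observation: the grant leaves (0, 2, 3, 1) free — enough for T5, whose release restarts the cascade.
Step-by-step check of the post-grant state:
  pool = (0, 2, 3, 1)
  T5: need (0, 2, 2, 0) fits (0, 2, 3, 1); releases (1, 3, 0, 1), pool now (1, 5, 3, 2)
  T9: need (1, 2, 3, 0) fits (1, 5, 3, 2); releases (1, 1, 0, 0), pool now (2, 6, 3, 2)
  T8: need (2, 6, 2, 1) fits (2, 6, 3, 2); releases (2, 2, 1, 2), pool now (4, 8, 4, 4)
  T6: need (4, 8, 4, 0) fits (4, 8, 4, 4); releases (1, 1, 2, 1), pool now (5, 9, 6, 5)
  T1: need (3, 6, 0, 5) fits (5, 9, 6, 5); releases (1, 0, 1, 0), pool now (6, 9, 7, 5)
  T4: need (6, 2, 7, 5) fits (6, 9, 7, 5); releases (2, 4, 0, 0), pool now (8, 13, 7, 5)
  T2: need (7, 13, 6, 3) fits (8, 13, 7, 5); releases (1, 0, 2, 1), pool now (9, 13, 9, 6)


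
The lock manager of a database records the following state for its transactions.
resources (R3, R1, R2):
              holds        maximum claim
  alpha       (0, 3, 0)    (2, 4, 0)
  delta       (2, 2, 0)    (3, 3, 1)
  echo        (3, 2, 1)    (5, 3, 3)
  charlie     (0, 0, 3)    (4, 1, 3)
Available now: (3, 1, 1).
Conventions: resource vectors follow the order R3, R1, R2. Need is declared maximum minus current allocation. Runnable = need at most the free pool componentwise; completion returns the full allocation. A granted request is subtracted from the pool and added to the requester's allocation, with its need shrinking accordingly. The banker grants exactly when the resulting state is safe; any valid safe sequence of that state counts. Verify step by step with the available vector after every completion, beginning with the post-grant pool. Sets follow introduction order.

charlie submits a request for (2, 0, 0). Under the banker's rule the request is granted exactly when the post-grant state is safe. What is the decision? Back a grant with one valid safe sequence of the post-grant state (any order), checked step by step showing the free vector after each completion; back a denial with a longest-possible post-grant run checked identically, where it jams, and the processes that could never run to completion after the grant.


GRANT: granting preserves safety; a valid post-grant sequence is delta, charlie, echo, alpha.
Key observation: with (1, 1, 1) left after the transfer, delta can run at once — the state stays safe.
Verifying the post-grant state step by step:
  pool = (1, 1, 1)
  delta: need (1, 1, 1) fits (1, 1, 1); releases (2, 2, 0), pool now (3, 3, 1)
  charlie: need (2, 1, 0) fits (3, 3, 1); releases (2, 0, 3), pool now (5, 3, 4)
  echo: need (2, 1, 2) fits (5, 3, 4); releases (3, 2, 1), pool now (8, 5, 5)
  alpha: need (2, 1, 0) fits (8, 5, 5); releases (0, 3, 0), pool now (8, 8, 5)


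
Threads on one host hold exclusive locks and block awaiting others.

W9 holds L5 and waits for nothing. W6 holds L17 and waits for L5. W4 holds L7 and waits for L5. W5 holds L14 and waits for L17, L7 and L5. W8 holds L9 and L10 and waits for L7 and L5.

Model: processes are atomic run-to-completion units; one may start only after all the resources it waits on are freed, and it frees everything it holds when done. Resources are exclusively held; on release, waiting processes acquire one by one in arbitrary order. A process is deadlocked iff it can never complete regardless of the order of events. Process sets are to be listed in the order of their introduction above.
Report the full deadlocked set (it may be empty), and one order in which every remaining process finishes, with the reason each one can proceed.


Nothing here is deadlocked.
Key observation: the wait graph is acyclic; completion cascades from the unblocked processes through everyone else.
A valid finishing order for the others: W9, W6, W4, W5, W8.
Verifying each step:
  run W9 (it waits on nothing); releases L5
  W6: everything it awaited (L5) is free; runs, freeing L17
  W4: everything it awaited (L5) is free; runs, freeing L7
  W5: everything it awaited (L17, L7 and L5) is free; runs, freeing L14
  W8: everything it awaited (L7 and L5) is free; runs, freeing L9 and L10


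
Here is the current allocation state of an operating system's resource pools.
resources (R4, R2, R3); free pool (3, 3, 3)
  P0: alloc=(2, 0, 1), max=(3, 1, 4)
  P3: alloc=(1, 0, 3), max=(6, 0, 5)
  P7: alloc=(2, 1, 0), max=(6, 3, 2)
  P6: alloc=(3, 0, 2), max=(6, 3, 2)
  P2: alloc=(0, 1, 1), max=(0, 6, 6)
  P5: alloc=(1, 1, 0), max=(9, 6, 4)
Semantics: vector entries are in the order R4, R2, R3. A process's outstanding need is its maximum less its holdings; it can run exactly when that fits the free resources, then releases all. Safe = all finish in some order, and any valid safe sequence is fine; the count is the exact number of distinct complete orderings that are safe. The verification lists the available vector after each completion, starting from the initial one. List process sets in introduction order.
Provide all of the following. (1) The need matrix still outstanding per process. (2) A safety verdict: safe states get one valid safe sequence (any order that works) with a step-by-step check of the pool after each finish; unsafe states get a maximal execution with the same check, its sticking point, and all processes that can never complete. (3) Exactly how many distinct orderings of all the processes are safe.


(1) Outstanding need per process (order R4, R2, R3):
  P0: (1, 1, 3)
  P3: (5, 0, 2)
  P7: (4, 2, 2)
  P6: (3, 3, 0)
  P2: (0, 5, 5)
  P5: (8, 5, 4)
(2) The state is UNSAFE.
Key observation: the wall is R2: completing P6, P0, P3, P7 brings the pool only to (11, 4, 9), and all the rest need more.
The run P6, P0, P3, P7 cannot be extended any further. Verifying each step:
  pool = (3, 3, 3)
  P6: need (3, 3, 0) fits (3, 3, 3); releases (3, 0, 2), pool now (6, 3, 5)
  P0: need (1, 1, 3) fits (6, 3, 5); releases (2, 0, 1), pool now (8, 3, 6)
  P3: need (5, 0, 2) fits (8, 3, 6); releases (1, 0, 3), pool now (9, 3, 9)
  P7: need (4, 2, 2) fits (9, 3, 9); releases (2, 1, 0), pool now (11, 4, 9)
  blocked: P2 wants (0, 5, 5), pool (11, 4, 9) — not enough R2
  blocked: P5 wants (8, 5, 4), pool (11, 4, 9) — not enough R2
Permanently blocked: P2 and P5.
(3) Precisely 0 of the possible complete orderings are safe sequences.


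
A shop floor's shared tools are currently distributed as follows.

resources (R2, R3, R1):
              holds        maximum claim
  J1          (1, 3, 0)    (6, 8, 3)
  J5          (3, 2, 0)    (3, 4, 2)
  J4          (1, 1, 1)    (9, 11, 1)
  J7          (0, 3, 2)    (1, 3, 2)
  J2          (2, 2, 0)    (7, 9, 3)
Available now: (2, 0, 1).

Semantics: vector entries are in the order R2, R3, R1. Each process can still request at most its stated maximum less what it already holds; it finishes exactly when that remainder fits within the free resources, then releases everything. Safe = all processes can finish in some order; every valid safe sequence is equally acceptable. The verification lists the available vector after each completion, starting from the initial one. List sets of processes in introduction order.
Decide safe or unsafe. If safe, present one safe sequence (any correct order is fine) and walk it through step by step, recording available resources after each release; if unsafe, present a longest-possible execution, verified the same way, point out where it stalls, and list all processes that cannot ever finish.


SAFE — a valid safe sequence is J7, J5, J1, J2, J4.
Key observation: at J1 the run first touches a limit — (5, 5, 3) against (5, 5, 3), exact on a resource it actually requests.
Verifying each step:
  pool = (2, 0, 1)
  J7: need (1, 0, 0) fits (2, 0, 1); releases (0, 3, 2), pool now (2, 3, 3)
  J5: need (0, 2, 2) fits (2, 3, 3); releases (3, 2, 0), pool now (5, 5, 3)
  J1: need (5, 5, 3) fits (5, 5, 3); releases (1, 3, 0), pool now (6, 8, 3)
  J2: need (5, 7, 3) fits (6, 8, 3); releases (2, 2, 0), pool now (8, 10, 3)
  J4: need (8, 10, 0) fits (8, 10, 3); releases (1, 1, 1), pool now (9, 11, 4)


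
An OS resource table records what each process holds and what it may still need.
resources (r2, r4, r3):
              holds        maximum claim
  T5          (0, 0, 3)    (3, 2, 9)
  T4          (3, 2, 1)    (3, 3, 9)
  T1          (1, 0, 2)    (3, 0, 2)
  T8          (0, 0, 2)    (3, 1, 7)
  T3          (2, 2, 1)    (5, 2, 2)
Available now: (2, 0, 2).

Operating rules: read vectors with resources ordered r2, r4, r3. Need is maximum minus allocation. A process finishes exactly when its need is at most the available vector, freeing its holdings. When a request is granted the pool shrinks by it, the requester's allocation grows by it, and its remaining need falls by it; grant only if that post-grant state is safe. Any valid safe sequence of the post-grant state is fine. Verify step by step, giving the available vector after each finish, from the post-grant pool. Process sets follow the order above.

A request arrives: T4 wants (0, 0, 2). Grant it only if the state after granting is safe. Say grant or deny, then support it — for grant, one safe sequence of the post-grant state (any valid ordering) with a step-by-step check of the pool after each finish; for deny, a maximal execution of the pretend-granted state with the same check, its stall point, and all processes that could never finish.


DENY — the pretend-granted state is unsafe.
Key observation: r3 is the bottleneck — with T1, T3 done the pool holds (5, 2, 3), short of every remaining need.
On the post-grant state, T1, T3 is a maximal run — nothing extends it. Verifying each step:
  pool = (2, 0, 0)
  T1: need (2, 0, 0) fits (2, 0, 0); releases (1, 0, 2), pool now (3, 0, 2)
  T3: need (3, 0, 1) fits (3, 0, 2); releases (2, 2, 1), pool now (5, 2, 3)
  blocked: T5 wants (3, 2, 6), pool (5, 2, 3) — not enough r3
  blocked: T4 wants (0, 1, 6), pool (5, 2, 3) — not enough r3
  blocked: T8 wants (3, 1, 5), pool (5, 2, 3) — not enough r3
Had the request been granted, T5, T4 and T8 could never finish.


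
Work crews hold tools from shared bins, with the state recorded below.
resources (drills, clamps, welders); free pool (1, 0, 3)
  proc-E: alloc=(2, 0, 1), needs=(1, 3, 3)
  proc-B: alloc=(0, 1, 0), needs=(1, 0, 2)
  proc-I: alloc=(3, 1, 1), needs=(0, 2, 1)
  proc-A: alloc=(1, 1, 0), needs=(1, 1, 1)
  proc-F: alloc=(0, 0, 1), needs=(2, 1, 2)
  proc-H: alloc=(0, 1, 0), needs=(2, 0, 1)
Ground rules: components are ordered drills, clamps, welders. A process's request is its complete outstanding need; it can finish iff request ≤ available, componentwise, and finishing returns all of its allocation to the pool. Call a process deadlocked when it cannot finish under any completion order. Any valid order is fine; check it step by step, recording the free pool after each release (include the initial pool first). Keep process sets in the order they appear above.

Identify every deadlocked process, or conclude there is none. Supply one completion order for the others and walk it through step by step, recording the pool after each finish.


Nothing here is deadlocked.
Key observation: there is always a runnable process — proc-B first — so the state unwinds completely.
The rest can finish in the order proc-B, proc-A, proc-H, proc-I, proc-F, proc-E. Step-by-step check:
  pool = (1, 0, 3)
  proc-B needs (1, 0, 2) <= (1, 0, 3) -> finishes; pool += (0, 1, 0) = (1, 1, 3)
  proc-A needs (1, 1, 1) <= (1, 1, 3) -> finishes; pool += (1, 1, 0) = (2, 2, 3)
  proc-H needs (2, 0, 1) <= (2, 2, 3) -> finishes; pool += (0, 1, 0) = (2, 3, 3)
  proc-I needs (0, 2, 1) <= (2, 3, 3) -> finishes; pool += (3, 1, 1) = (5, 4, 4)
  proc-F needs (2, 1, 2) <= (5, 4, 4) -> finishes; pool += (0, 0, 1) = (5, 4, 5)
  proc-E needs (1, 3, 3) <= (5, 4, 5) -> finishes; pool += (2, 0, 1) = (7, 4, 6)


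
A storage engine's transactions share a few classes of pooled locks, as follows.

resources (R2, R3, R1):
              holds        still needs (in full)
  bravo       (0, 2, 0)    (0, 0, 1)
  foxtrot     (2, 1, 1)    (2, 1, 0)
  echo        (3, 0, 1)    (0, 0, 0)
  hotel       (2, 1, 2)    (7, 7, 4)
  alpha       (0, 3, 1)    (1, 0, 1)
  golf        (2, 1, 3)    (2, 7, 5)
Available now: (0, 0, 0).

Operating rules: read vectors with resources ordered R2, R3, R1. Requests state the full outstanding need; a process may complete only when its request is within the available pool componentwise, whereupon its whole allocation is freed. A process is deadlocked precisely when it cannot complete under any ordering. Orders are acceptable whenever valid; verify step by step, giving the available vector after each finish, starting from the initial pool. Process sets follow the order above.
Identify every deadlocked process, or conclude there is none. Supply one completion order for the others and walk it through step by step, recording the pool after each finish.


Deadlocked set: hotel and golf.
Key observation: the wall is R3: completing echo, bravo, foxtrot, alpha brings the pool only to (5, 6, 3), and all the rest need more.
The rest can finish in the order echo, bravo, foxtrot, alpha. Walking it through:
  pool = (0, 0, 0)
  run echo (needs (0, 0, 0), free (0, 0, 0)); after release of (3, 0, 1) the pool is (3, 0, 1)
  run bravo (needs (0, 0, 1), free (3, 0, 1)); after release of (0, 2, 0) the pool is (3, 2, 1)
  run foxtrot (needs (2, 1, 0), free (3, 2, 1)); after release of (2, 1, 1) the pool is (5, 3, 2)
  run alpha (needs (1, 0, 1), free (5, 3, 2)); after release of (0, 3, 1) the pool is (5, 6, 3)
The blocked processes can never fit:
  blocked: hotel wants (7, 7, 4), pool (5, 6, 3) — not enough R2, R3 and R1
  blocked: golf wants (2, 7, 5), pool (5, 6, 3) — not enough R3 and R1


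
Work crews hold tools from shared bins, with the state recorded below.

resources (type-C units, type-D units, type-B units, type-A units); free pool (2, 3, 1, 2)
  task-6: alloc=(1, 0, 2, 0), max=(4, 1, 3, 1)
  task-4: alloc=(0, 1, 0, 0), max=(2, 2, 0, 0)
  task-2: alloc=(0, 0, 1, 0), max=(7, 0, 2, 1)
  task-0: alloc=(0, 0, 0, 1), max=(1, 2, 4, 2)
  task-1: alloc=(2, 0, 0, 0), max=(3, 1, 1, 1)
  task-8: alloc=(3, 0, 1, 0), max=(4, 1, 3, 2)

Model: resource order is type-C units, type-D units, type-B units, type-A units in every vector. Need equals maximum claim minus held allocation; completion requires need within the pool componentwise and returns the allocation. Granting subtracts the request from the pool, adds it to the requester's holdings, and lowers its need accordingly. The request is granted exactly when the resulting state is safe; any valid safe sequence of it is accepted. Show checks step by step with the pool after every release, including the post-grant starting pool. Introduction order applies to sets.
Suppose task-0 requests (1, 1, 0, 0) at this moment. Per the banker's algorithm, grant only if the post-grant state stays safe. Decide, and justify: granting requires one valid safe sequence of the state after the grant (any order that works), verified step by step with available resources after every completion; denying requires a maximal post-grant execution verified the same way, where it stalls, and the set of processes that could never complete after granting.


GRANT. The post-grant state is safe; one safe sequence: task-1, task-6, task-8, task-4, task-2, task-0.
Key observation: with (1, 2, 1, 2) left after the transfer, task-1 can run at once — the state stays safe.
Step-by-step check of the post-grant state:
  pool = (1, 2, 1, 2)
  run task-1 (needs (1, 1, 1, 1), free (1, 2, 1, 2)); after release of (2, 0, 0, 0) the pool is (3, 2, 1, 2)
  run task-6 (needs (3, 1, 1, 1), free (3, 2, 1, 2)); after release of (1, 0, 2, 0) the pool is (4, 2, 3, 2)
  run task-8 (needs (1, 1, 2, 2), free (4, 2, 3, 2)); after release of (3, 0, 1, 0) the pool is (7, 2, 4, 2)
  run task-4 (needs (2, 1, 0, 0), free (7, 2, 4, 2)); after release of (0, 1, 0, 0) the pool is (7, 3, 4, 2)
  run task-2 (needs (7, 0, 1, 1), free (7, 3, 4, 2)); after release of (0, 0, 1, 0) the pool is (7, 3, 5, 2)
  run task-0 (needs (0, 1, 4, 1), free (7, 3, 5, 2)); after release of (1, 1, 0, 1) the pool is (8, 4, 5, 3)


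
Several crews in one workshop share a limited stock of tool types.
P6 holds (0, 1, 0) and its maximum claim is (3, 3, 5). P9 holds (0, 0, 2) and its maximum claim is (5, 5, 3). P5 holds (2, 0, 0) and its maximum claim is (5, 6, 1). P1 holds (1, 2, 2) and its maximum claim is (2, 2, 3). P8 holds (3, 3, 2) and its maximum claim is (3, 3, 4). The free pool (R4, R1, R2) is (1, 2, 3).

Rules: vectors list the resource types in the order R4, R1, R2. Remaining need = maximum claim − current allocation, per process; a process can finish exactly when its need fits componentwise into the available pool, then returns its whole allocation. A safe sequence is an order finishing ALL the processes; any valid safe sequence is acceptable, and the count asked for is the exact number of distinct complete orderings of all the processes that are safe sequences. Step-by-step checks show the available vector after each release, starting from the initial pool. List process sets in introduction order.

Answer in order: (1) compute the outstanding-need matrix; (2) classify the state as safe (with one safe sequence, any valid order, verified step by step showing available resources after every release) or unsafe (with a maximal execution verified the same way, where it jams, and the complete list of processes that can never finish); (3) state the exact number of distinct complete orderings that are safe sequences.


(1) Remaining need (order R4, R1, R2):
  P6: (3, 2, 5)
  P9: (5, 5, 1)
  P5: (3, 6, 1)
  P1: (1, 0, 1)
  P8: (0, 0, 2)
(2) SAFE — a valid safe sequence is P8, P1, P5, P6, P9.
Key observation: no step in this order meets a requested resource exactly; the smallest headroom is 1, first reached at P8 (need (0, 0, 2), pool (1, 2, 3)).
Walking it through:
  pool = (1, 2, 3)
  P8: need (0, 0, 2) fits (1, 2, 3); releases (3, 3, 2), pool now (4, 5, 5)
  P1: need (1, 0, 1) fits (4, 5, 5); releases (1, 2, 2), pool now (5, 7, 7)
  P5: need (3, 6, 1) fits (5, 7, 7); releases (2, 0, 0), pool now (7, 7, 7)
  P6: need (3, 2, 5) fits (7, 7, 7); releases (0, 1, 0), pool now (7, 8, 7)
  P9: need (5, 5, 1) fits (7, 8, 7); releases (0, 0, 2), pool now (7, 8, 9)
(3) Exactly 16 of the possible complete orderings are safe sequences.


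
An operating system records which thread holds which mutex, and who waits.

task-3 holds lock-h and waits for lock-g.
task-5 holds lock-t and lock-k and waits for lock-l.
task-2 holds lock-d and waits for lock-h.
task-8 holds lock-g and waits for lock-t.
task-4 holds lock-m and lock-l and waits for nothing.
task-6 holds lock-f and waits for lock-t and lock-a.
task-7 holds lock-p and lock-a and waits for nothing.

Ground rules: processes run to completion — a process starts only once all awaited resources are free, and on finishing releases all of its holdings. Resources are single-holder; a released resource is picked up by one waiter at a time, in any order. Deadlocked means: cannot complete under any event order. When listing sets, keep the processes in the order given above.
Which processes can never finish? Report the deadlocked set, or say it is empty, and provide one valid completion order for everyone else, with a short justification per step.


No process is deadlocked.
Key observation: all waits point, directly or indirectly, at processes that can finish, so nothing is permanently blocked.
One completion order for the rest: task-7, task-4, task-5, task-8, task-3, task-6, task-2.
Step-by-step check:
  task-7 waits on nothing -> runs at once and releases lock-p and lock-a
  task-4 waits on nothing -> runs at once and releases lock-m and lock-l
  task-5 waits on lock-l — all released -> runs and releases lock-t and lock-k
  task-8 waits on lock-t — all released -> runs and releases lock-g
  task-3 waits on lock-g — all released -> runs and releases lock-h
  task-6 waits on lock-t and lock-a — all released -> runs and releases lock-f
  task-2 waits on lock-h — all released -> runs and releases lock-d


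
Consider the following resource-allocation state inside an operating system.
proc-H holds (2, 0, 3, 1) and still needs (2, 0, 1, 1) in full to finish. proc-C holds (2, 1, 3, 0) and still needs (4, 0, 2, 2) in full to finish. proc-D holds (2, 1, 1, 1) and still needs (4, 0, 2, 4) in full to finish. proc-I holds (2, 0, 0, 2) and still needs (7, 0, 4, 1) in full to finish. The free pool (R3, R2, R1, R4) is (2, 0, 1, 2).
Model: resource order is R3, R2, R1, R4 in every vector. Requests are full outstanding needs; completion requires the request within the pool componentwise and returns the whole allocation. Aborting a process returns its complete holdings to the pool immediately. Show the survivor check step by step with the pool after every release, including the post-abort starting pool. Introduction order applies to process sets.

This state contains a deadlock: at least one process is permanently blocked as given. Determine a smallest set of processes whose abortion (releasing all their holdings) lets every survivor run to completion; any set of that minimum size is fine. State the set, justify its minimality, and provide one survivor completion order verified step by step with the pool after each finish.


The answer: abort proc-I.
Key observation: the deadlocked proc-D becomes finishable only because proc-I released (2, 0, 0, 2); it completes at step 3 below.
No smaller set exists: with zero aborts the deadlock remains.
Survivors finish in the order: proc-H, proc-C, proc-D. Step-by-step check (pool after the aborts first):
  pool = (4, 0, 1, 4)
  proc-H needs (2, 0, 1, 1) <= (4, 0, 1, 4) -> finishes; pool += (2, 0, 3, 1) = (6, 0, 4, 5)
  proc-C needs (4, 0, 2, 2) <= (6, 0, 4, 5) -> finishes; pool += (2, 1, 3, 0) = (8, 1, 7, 5)
  proc-D needs (4, 0, 2, 4) <= (8, 1, 7, 5) -> finishes; pool += (2, 1, 1, 1) = (10, 2, 8, 6)


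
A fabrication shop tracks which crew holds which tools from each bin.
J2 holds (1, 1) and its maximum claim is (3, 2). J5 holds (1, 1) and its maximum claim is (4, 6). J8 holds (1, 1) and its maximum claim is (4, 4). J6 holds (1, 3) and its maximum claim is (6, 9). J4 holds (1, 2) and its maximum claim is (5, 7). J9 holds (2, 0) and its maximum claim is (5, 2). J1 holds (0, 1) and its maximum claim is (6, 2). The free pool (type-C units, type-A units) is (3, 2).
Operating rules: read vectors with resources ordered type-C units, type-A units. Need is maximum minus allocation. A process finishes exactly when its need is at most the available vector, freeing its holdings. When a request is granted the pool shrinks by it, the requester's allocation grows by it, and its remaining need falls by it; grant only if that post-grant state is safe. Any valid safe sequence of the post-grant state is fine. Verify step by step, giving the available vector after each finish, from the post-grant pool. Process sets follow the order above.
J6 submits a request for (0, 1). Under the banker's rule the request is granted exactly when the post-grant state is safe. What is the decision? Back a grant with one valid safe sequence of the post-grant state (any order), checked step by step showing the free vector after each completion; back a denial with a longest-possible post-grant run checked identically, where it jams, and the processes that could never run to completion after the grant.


DENY: after the grant no complete ordering would exist.
Key observation: after J2, J9, J1, J8 complete, (7, 4) is the best the pool ever gets, yet each leftover process wants more type-A units.
Pretend the grant happened; the run J2, J9, J1, J8 goes as far as possible. Verifying each step:
  pool = (3, 1)
  run J2 (needs (2, 1), free (3, 1)); after release of (1, 1) the pool is (4, 2)
  run J9 (needs (3, 2), free (4, 2)); after release of (2, 0) the pool is (6, 2)
  run J1 (needs (6, 1), free (6, 2)); after release of (0, 1) the pool is (6, 3)
  run J8 (needs (3, 3), free (6, 3)); after release of (1, 1) the pool is (7, 4)
  J5 still needs (3, 5) but only (7, 4) is free — short on type-A units
  J6 still needs (5, 5) but only (7, 4) is free — short on type-A units
  J4 still needs (4, 5) but only (7, 4) is free — short on type-A units
Processes that could never finish after the grant: J5, J6 and J4.


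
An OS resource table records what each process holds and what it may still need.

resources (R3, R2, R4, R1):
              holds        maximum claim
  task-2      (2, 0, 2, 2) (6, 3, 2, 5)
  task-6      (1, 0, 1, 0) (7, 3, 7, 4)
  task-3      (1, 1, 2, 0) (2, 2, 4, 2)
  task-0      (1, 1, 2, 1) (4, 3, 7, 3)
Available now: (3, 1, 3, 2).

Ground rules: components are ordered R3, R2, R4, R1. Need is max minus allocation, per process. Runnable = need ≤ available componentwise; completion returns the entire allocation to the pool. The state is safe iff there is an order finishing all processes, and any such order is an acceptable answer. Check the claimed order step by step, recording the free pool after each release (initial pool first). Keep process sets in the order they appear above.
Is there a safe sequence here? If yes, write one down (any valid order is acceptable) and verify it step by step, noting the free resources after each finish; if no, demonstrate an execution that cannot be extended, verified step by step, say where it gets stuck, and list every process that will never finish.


SAFE. One safe sequence: task-3, task-0, task-2, task-6.
Key observation: the order's first zero-slack moment is task-3 ((1, 1, 2, 2) needed, (3, 1, 3, 2) free — a requested resource with nothing to spare).
Step-by-step check:
  pool = (3, 1, 3, 2)
  task-3 needs (1, 1, 2, 2) <= (3, 1, 3, 2) -> finishes; pool += (1, 1, 2, 0) = (4, 2, 5, 2)
  task-0 needs (3, 2, 5, 2) <= (4, 2, 5, 2) -> finishes; pool += (1, 1, 2, 1) = (5, 3, 7, 3)
  task-2 needs (4, 3, 0, 3) <= (5, 3, 7, 3) -> finishes; pool += (2, 0, 2, 2) = (7, 3, 9, 5)
  task-6 needs (6, 3, 6, 4) <= (7, 3, 9, 5) -> finishes; pool += (1, 0, 1, 0) = (8, 3, 10, 5)


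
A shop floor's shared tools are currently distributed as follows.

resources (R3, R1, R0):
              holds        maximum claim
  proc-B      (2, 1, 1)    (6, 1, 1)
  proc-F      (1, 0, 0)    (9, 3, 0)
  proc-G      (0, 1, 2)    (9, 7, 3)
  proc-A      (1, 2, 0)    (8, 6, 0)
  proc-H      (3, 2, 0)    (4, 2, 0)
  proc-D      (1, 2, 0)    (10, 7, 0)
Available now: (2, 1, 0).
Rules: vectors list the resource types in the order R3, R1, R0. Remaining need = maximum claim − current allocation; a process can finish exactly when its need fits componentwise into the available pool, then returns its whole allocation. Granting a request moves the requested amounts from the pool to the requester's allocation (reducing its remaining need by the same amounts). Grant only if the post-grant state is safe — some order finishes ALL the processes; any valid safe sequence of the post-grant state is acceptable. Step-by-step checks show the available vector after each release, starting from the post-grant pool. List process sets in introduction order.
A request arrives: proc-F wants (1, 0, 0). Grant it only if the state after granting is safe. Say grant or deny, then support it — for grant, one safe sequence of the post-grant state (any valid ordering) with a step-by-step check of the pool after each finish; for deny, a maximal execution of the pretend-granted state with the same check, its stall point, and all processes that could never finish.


DENY: after the grant no complete ordering would exist.
Key observation: the wall is R3: completing proc-H, proc-B brings the pool only to (6, 4, 1), and all the rest need more.
Pretend the grant happened; the run proc-H, proc-B goes as far as possible. Walking it through:
  pool = (1, 1, 0)
  proc-H needs (1, 0, 0) <= (1, 1, 0) -> finishes; pool += (3, 2, 0) = (4, 3, 0)
  proc-B needs (4, 0, 0) <= (4, 3, 0) -> finishes; pool += (2, 1, 1) = (6, 4, 1)
  blocked: proc-F wants (7, 3, 0), pool (6, 4, 1) — not enough R3
  blocked: proc-G wants (9, 6, 1), pool (6, 4, 1) — not enough R3 and R1
  blocked: proc-A wants (7, 4, 0), pool (6, 4, 1) — not enough R3
  blocked: proc-D wants (9, 5, 0), pool (6, 4, 1) — not enough R3 and R1
Processes that could never finish after the grant: proc-F, proc-G, proc-A and proc-D.


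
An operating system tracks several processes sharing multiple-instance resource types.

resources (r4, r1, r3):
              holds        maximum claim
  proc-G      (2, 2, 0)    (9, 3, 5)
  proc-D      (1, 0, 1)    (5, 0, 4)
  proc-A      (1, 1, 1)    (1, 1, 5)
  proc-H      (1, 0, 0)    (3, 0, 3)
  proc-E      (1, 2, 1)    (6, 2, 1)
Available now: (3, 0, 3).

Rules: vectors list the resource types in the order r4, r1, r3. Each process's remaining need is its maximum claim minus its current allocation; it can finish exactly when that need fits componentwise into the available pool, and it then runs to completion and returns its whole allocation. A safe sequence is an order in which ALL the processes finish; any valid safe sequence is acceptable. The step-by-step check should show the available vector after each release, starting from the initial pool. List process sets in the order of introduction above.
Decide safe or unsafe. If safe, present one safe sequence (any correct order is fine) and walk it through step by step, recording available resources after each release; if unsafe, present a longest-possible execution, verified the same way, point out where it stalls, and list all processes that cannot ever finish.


SAFE — a valid safe sequence is proc-H, proc-D, proc-E, proc-A, proc-G.
Key observation: the order's first zero-slack moment is proc-H ((2, 0, 3) needed, (3, 0, 3) free — a requested resource with nothing to spare).
Verifying each step:
  pool = (3, 0, 3)
  run proc-H (needs (2, 0, 3), free (3, 0, 3)); after release of (1, 0, 0) the pool is (4, 0, 3)
  run proc-D (needs (4, 0, 3), free (4, 0, 3)); after release of (1, 0, 1) the pool is (5, 0, 4)
  run proc-E (needs (5, 0, 0), free (5, 0, 4)); after release of (1, 2, 1) the pool is (6, 2, 5)
  run proc-A (needs (0, 0, 4), free (6, 2, 5)); after release of (1, 1, 1) the pool is (7, 3, 6)
  run proc-G (needs (7, 1, 5), free (7, 3, 6)); after release of (2, 2, 0) the pool is (9, 5, 6)


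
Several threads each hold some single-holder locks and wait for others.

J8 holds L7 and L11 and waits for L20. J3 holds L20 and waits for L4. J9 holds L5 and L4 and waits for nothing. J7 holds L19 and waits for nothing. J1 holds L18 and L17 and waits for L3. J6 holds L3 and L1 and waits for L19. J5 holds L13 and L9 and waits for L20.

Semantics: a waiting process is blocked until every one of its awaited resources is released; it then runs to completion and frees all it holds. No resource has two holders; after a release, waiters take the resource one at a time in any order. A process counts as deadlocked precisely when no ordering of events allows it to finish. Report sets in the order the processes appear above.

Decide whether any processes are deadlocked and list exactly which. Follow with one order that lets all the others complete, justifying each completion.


No process is deadlocked.
Key observation: the wait graph is acyclic; completion cascades from the unblocked processes through everyone else.
A valid finishing order for the others: J9, J7, J3, J5, J8, J6, J1.
Walking it through:
  J9: no waits; runs immediately, freeing L5 and L4
  J7: no waits; runs immediately, freeing L19
  J3: everything it awaited (L4) is free; runs, freeing L20
  J5: everything it awaited (L20) is free; runs, freeing L13 and L9
  J8: everything it awaited (L20) is free; runs, freeing L7 and L11
  J6: everything it awaited (L19) is free; runs, freeing L3 and L1
  J1: everything it awaited (L3) is free; runs, freeing L18 and L17


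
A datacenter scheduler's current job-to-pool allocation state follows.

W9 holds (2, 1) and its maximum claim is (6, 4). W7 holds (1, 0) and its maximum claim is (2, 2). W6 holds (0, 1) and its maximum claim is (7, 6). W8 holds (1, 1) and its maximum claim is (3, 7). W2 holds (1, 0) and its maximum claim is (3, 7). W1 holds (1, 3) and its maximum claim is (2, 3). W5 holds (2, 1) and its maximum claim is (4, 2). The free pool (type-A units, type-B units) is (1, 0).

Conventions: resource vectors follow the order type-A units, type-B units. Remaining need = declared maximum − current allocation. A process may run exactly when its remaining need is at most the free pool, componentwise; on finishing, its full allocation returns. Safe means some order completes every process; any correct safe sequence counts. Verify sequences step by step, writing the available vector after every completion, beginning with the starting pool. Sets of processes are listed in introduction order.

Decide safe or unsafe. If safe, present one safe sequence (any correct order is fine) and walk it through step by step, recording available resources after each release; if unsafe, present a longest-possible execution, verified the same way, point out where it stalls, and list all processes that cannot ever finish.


SAFE, for example via the order W1, W5, W7, W9, W6, W8, W2.
Key observation: reading the order forward, W1 is the first process whose need (1, 0) meets the free pool (1, 0) exactly on a resource it requests.
Check, step by step:
  pool = (1, 0)
  W1: need (1, 0) fits (1, 0); releases (1, 3), pool now (2, 3)
  W5: need (2, 1) fits (2, 3); releases (2, 1), pool now (4, 4)
  W7: need (1, 2) fits (4, 4); releases (1, 0), pool now (5, 4)
  W9: need (4, 3) fits (5, 4); releases (2, 1), pool now (7, 5)
  W6: need (7, 5) fits (7, 5); releases (0, 1), pool now (7, 6)
  W8: need (2, 6) fits (7, 6); releases (1, 1), pool now (8, 7)
  W2: need (2, 7) fits (8, 7); releases (1, 0), pool now (9, 7)
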